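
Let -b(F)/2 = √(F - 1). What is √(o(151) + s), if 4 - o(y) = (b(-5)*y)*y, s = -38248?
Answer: √(-38244 + 45602*I*√6) ≈ 199.78 + 279.56*I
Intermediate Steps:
b(F) = -2*√(-1 + F) (b(F) = -2*√(F - 1) = -2*√(-1 + F))
o(y) = 4 + 2*I*√6*y² (o(y) = 4 - (-2*√(-1 - 5))*y*y = 4 - (-2*I*√6)*y*y = 4 - (-2*I*y*√6)*y = 4 - (-2)*I*√6*y² = 4 + 2*I*√6*y²)
√(o(151) + s) = √((4 + 2*I*√6*151²) - 38248) = √((4 + 2*I*√6*22801) - 38248) = √((4 + 45602*I*√6) - 38248) = √(-38244 + 45602*I*√6)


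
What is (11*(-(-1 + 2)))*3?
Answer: -33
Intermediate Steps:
(11*(-(-1 + 2)))*3 = (11*(-1*1))*3 = (11*(-1))*3 = -11*3 = -33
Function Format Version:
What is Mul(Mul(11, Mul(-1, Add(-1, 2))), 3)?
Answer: -33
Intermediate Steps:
Mul(Mul(11, Mul(-1, Add(-1, 2))), 3) = Mul(Mul(11, Mul(-1, 1)), 3) = Mul(Mul(11, -1), 3) = Mul(-11, 3) = -33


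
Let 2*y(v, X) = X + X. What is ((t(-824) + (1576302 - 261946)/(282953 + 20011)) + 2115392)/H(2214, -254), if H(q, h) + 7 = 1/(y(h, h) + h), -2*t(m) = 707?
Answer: -81379293485690/269410737 ≈ -3.0206e+5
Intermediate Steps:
t(m) = -707/2 (t(m) = -½*707 = -707/2)
y(v, X) = X (y(v, X) = (X + X)/2 = (2*X)/2 = X)
H(q, h) = -7 + 1/(2*h) (H(q, h) = -7 + 1/(h + h) = -7 + 1/(2*h))
((t(-824) + (1576302 - 261946)/(282953 + 20011)) + 2115392)/H(2214, -254) = ((-707/2 + (1576302 - 261946)/(282953 + 20011)) + 2115392)/(-7 + (½)/(-254)) = ((-707/2 + 1314356/302964) + 2115392)/(-7 + (½)*(-1/254)) = ((-707/2 + 1314356*(1/302964)) + 2115392)/(-7 - 1/508) = ((-707/2 + 328589/75741) + 2115392)/(-3557/508) = (-52891709/151482 + 2115392)*(-508/3557) = (320390919235/151482)*(-508/3557) = -81379293485690/269410737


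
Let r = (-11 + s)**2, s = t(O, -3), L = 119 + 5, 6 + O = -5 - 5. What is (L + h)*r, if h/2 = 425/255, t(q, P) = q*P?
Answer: 522958/3 ≈ 1.7432e+5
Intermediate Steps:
O = -16 (O = -6 + (-5 - 5) = -6 - 10 = -16)
t(q, P) = P*q
L = 124
s = 48 (s = -3*(-16) = 48)
r = 1369 (r = (-11 + 48)**2 = 37**2 = 1369)
h = 10/3 (h = 2*(425/255) = 2*(425*(1/255)) = 2*(5/3) = 10/3 ≈ 3.3333)
(L + h)*r = (124 + 10/3)*1369 = (382/3)*1369 = 522958/3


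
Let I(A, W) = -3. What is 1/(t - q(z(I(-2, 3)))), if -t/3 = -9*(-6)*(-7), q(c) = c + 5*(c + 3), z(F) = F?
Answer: 1/1137 ≈ 0.00087951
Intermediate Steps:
q(c) = 15 + 6*c (q(c) = c + 5*(3 + c) = c + (15 + 5*c) = 15 + 6*c)
t = 1134 (t = -3*(-9*(-6))*(-7) = -162*(-7) = -3*(-378) = 1134)
1/(t - q(z(I(-2, 3)))) = 1/(1134 - (15 + 6*(-3))) = 1/(1134 - (15 - 18)) = 1/(1134 - 1*(-3)) = 1/(1134 + 3) = 1/1137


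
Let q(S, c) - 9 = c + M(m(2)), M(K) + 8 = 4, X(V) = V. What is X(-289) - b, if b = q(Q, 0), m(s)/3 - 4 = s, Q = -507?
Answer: -294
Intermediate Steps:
m(s) = 12 + 3*s
M(K) = -4 (M(K) = -8 + 4 = -4)
q(S, c) = 5 + c (q(S, c) = 9 + (c - 4) = 9 + (-4 + c) = 5 + c)
b = 5 (b = 5 + 0 = 5)
X(-289) - b = -289 - 1*5 = -289 - 5 = -294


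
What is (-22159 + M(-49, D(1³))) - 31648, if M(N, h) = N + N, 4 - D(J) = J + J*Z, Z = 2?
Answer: -53905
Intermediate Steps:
D(J) = 4 - 3*J (D(J) = 4 - (J + J*2) = 4 - (J + 2*J) = 4 - 3*J)
M(N, h) = 2*N
(-22159 + M(-49, D(1³))) - 31648 = (-22159 + 2*(-49)) - 31648 = (-22159 - 98) - 31648 = -22257 - 31648 = -53905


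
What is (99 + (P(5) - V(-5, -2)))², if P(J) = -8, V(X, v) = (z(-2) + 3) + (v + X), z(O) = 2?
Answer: 8649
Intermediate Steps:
V(X, v) = 5 + X + v (V(X, v) = (2 + 3) + (v + X) = 5 + (X + v) = 5 + X + v)
(99 + (P(5) - V(-5, -2)))² = (99 + (-8 - (5 - 5 - 2)))² = (99 + (-8 - 1*(-2)))² = (99 + (-8 + 2))² = (99 - 6)² = 93² = 8649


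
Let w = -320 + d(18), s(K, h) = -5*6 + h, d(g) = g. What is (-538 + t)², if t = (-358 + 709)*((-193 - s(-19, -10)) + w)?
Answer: 25677819049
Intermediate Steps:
s(K, h) = -30 + h
w = -302 (w = -320 + 18 = -302)
t = -159705 (t = (-358 + 709)*((-193 - (-30 - 10)) - 302) = 351*((-193 - 1*(-40)) - 302) = 351*((-193 + 40) - 302) = 351*(-153 - 302) = 351*(-455) = -159705)
(-538 + t)² = (-538 - 159705)² = (-160243)² = 25677819049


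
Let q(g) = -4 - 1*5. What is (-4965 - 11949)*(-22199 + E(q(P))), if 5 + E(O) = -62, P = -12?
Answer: 376607124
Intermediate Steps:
q(g) = -9 (q(g) = -4 - 5 = -9)
E(O) = -67 (E(O) = -5 - 62 = -67)
(-4965 - 11949)*(-22199 + E(q(P))) = (-4965 - 11949)*(-22199 - 67) = -16914*(-22266) = 376607124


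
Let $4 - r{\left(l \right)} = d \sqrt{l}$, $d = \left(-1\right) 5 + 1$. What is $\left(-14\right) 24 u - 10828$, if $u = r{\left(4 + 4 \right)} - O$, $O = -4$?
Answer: $-13516 - 2688 \sqrt{2} \approx -17317.0$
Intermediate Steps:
$d = -4$ ($d = -5 + 1 = -4$)
$r{\left(l \right)} = 4 + 4 \sqrt{l}$ ($r{\left(l \right)} = 4 - - 4 \sqrt{l} = 4 + 4 \sqrt{l}$)
$u = 8 + 8 \sqrt{2}$ ($u = \left(4 + 4 \sqrt{4 + 4}\right) - -4 = \left(4 + 4 \sqrt{8}\right) + 4 = \left(4 + 4 \cdot 2 \sqrt{2}\right) + 4 = \left(4 + 8 \sqrt{2}\right) + 4 = 8 + 8 \sqrt{2} \approx 19.314$)
$\left(-14\right) 24 u - 10828 = \left(-14\right) 24 \left(8 + 8 \sqrt{2}\right) - 10828 = - 336 \left(8 + 8 \sqrt{2}\right) - 10828 = \left(-2688 - 2688 \sqrt{2}\right) - 10828 = -13516 - 2688 \sqrt{2}$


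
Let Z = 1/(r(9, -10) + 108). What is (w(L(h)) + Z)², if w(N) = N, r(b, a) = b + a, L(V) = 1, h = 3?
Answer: 11664/11449 ≈ 1.0188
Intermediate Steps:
r(b, a) = a + b
Z = 1/107 (Z = 1/((-10 + 9) + 108) = 1/(-1 + 108) = 1/107 ≈ 0.0093458)
(w(L(h)) + Z)² = (1 + 1/107)² = (108/107)² = 11664/11449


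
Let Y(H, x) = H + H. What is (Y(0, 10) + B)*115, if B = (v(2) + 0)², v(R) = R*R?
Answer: 1840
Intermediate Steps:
v(R) = R²
Y(H, x) = 2*H
B = 16 (B = (2² + 0)² = (4 + 0)² = 4² = 16)
(Y(0, 10) + B)*115 = (2*0 + 16)*115 = (0 + 16)*115 = 16*115 = 1840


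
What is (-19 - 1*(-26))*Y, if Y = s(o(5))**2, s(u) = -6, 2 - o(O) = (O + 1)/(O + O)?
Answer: 252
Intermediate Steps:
o(O) = 2 - (1 + O)/(2*O) (o(O) = 2 - (O + 1)/(O + O) = 2 - (1 + O)/(2*O))
Y = 36 (Y = (-6)**2 = 36)
(-19 - 1*(-26))*Y = (-19 - 1*(-26))*36 = (-19 + 26)*36 = 7*36 = 252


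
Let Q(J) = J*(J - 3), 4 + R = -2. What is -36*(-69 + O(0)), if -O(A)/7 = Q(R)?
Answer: 16092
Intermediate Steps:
R = -6 (R = -4 - 2 = -6)
Q(J) = J*(-3 + J)
O(A) = -378 (O(A) = -(-42)*(-3 - 6) = -(-42)*(-9) = -7*54 = -378)
-36*(-69 + O(0)) = -36*(-69 - 378) = -36*(-447) = 16092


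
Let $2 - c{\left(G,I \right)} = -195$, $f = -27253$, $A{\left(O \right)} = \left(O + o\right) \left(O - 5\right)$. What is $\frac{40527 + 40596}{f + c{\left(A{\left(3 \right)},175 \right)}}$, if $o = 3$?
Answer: $- \frac{81123}{27056} \approx -2.9983$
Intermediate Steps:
$A{\left(O \right)} = \left(-5 + O\right) \left(3 + O\right)$ ($A{\left(O \right)} = \left(O + 3\right) \left(O - 5\right) = \left(3 + O\right) \left(-5 + O\right) = \left(-5 + O\right) \left(3 + O\right)$)
$c{\left(G,I \right)} = 197$ ($c{\left(G,I \right)} = 2 - -195 = 2 + 195 = 197$)
$\frac{40527 + 40596}{f + c{\left(A{\left(3 \right)},175 \right)}} = \frac{40527 + 40596}{-27253 + 197} = \frac{81123}{-27056} = 81123 \left(- \frac{1}{27056}\right) = - \frac{81123}{27056}$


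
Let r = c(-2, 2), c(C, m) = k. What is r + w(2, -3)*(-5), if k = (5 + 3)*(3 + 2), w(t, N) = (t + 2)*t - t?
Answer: 10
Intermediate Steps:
w(t, N) = -t + t*(2 + t) (w(t, N) = (2 + t)*t - t = t*(2 + t) - t = -t + t*(2 + t))
k = 40 (k = 8*5 = 40)
c(C, m) = 40
r = 40
r + w(2, -3)*(-5) = 40 + (2*(1 + 2))*(-5) = 40 + (2*3)*(-5) = 40 + 6*(-5) = 40 - 30 = 10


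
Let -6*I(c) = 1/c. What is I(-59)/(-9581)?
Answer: -1/3391674 ≈ -2.9484e-7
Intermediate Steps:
I(c) = -1/(6*c)
I(-59)/(-9581) = -1/6/(-59)/(-9581) = -1/6*(-1/59)*(-1/9581) = (1/354)*(-1/9581) = -1/3391674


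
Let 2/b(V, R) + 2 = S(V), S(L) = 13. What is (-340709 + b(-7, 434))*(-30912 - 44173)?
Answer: 281403337745/11 ≈ 2.5582e+10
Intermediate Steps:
b(V, R) = 2/11 (b(V, R) = 2/(-2 + 13) = 2/11)
(-340709 + b(-7, 434))*(-30912 - 44173) = (-340709 + 2/11)*(-30912 - 44173) = -3747797/11*(-75085) = 281403337745/11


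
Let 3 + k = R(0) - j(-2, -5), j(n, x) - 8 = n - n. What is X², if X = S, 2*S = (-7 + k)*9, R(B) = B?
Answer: 6561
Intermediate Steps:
j(n, x) = 8 (j(n, x) = 8 + (n - n) = 8 + 0 = 8)
k = -11 (k = -3 + (0 - 1*8) = -3 + (0 - 8) = -3 - 8 = -11)
S = -81 (S = ((-7 - 11)*9)/2 = (-18*9)/2 = (½)*(-162) = -81)
X = -81
X² = (-81)² = 6561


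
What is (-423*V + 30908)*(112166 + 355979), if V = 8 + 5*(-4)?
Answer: 16845729680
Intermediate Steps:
V = -12 (V = 8 - 20 = -12)
(-423*V + 30908)*(112166 + 355979) = (-423*(-12) + 30908)*(112166 + 355979) = (5076 + 30908)*468145 = 35984*468145 = 16845729680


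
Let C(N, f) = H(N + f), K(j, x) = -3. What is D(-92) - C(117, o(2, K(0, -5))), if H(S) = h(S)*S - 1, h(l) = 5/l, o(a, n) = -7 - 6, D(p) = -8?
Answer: -12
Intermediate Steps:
o(a, n) = -13
H(S) = 4 (H(S) = (5/S)*S - 1 = 5 - 1 = 4)
C(N, f) = 4
D(-92) - C(117, o(2, K(0, -5))) = -8 - 1*4 = -8 - 4 = -12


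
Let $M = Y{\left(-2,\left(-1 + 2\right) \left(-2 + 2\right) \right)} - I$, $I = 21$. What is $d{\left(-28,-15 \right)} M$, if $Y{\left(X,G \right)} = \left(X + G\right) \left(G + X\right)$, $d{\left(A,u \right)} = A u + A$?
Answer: $-6664$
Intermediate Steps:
$d{\left(A,u \right)} = A + A u$
$Y{\left(X,G \right)} = \left(G + X\right)^{2}$ ($Y{\left(X,G \right)} = \left(G + X\right) \left(G + X\right) = \left(G + X\right)^{2}$)
$M = -17$ ($M = \left(\left(-1 + 2\right) \left(-2 + 2\right) - 2\right)^{2} - 21 = \left(1 \cdot 0 - 2\right)^{2} - 21 = \left(0 - 2\right)^{2} - 21 = \left(-2\right)^{2} - 21 = 4 - 21 = -17$)
$d{\left(-28,-15 \right)} M = - 28 \left(1 - 15\right) \left(-17\right) = \left(-28\right) \left(-14\right) \left(-17\right) = 392 \left(-17\right) = -6664$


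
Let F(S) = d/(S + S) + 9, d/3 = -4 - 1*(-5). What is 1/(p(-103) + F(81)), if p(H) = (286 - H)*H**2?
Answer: 54/222853141 ≈ 2.4231e-7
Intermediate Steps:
d = 3 (d = 3*(-4 - 1*(-5)) = 3*(-4 + 5) = 3*1 = 3)
p(H) = H**2*(286 - H)
F(S) = 9 + 3/(2*S) (F(S) = 3/(S + S) + 9 = 3/(2*S) + 9 = 9 + 3/(2*S))
1/(p(-103) + F(81)) = 1/((-103)**2*(286 - 1*(-103)) + (9 + (3/2)/81)) = 1/(10609*(286 + 103) + (9 + (3/2)*(1/81))) = 1/(10609*389 + (9 + 1/54)) = 1/(4126901 + 487/54) = 1/(222853141/54) = 54/222853141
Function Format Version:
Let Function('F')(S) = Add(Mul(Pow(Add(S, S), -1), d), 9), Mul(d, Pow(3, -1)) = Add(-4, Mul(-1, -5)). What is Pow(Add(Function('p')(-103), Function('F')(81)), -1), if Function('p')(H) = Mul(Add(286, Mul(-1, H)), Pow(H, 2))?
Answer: Rational(54, 222853141) ≈ 2.4231e-7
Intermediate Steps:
d = 3 (d = Mul(3, Add(-4, Mul(-1, -5))) = Mul(3, Add(-4, 5)) = Mul(3, 1) = 3)
Function('p')(H) = Mul(Pow(H, 2), Add(286, Mul(-1, H)))
Function('F')(S) = Add(9, Mul(Rational(3, 2), Pow(S, -1))) (Function('F')(S) = Add(Mul(Pow(Add(S, S), -1), 3), 9) = Add(Mul(Pow(Mul(2, S), -1), 3), 9) = Add(Mul(Mul(Rational(1, 2), Pow(S, -1)), 3), 9) = Add(Mul(Rational(3, 2), Pow(S, -1)), 9) = Add(9, Mul(Rational(3, 2), Pow(S, -1))))
Pow(Add(Function('p')(-103), Function('F')(81)), -1) = Pow(Add(Mul(Pow(-103, 2), Add(286, Mul(-1, -103))), Add(9, Mul(Rational(3, 2), Pow(81, -1)))), -1) = Pow(Add(Mul(10609, Add(286, 103)), Add(9, Mul(Rational(3, 2), Rational(1, 81)))), -1) = Pow(Add(Mul(10609, 389), Add(9, Rational(1, 54))), -1) = Pow(Add(4126901, Rational(487, 54)), -1) = Pow(Rational(222853141, 54), -1) = Rational(54, 222853141)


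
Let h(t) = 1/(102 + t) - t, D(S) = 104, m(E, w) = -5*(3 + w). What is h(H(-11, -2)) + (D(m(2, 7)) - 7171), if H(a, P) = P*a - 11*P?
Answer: -1038205/146 ≈ -7111.0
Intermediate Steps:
m(E, w) = -15 - 5*w
H(a, P) = -11*P + P*a
h(H(-11, -2)) + (D(m(2, 7)) - 7171) = (1 - (-2*(-11 - 11))² - (-204)*(-11 - 11))/(102 - 2*(-11 - 11)) + (104 - 7171) = (1 - (-2*(-22))² - (-204)*(-22))/(102 - 2*(-22)) - 7067 = (1 - 1*44² - 102*44)/(102 + 44) - 7067 = (1 - 1*1936 - 4488)/146 - 7067 = (1 - 1936 - 4488)/146 - 7067 = (1/146)*(-6423) - 7067 = -6423/146 - 7067 = -1038205/146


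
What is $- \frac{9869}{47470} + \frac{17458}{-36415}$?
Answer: $- \frac{237622179}{345724010} \approx -0.68732$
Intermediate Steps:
$- \frac{9869}{47470} + \frac{17458}{-36415} = \left(-9869\right) \frac{1}{47470} + 17458 \left(- \frac{1}{36415}\right) = - \frac{9869}{47470} - \frac{17458}{36415} = - \frac{237622179}{345724010}$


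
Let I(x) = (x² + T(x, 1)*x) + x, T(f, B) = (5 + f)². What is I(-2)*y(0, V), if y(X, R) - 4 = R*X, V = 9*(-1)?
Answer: -64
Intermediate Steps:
V = -9
y(X, R) = 4 + R*X
I(x) = x + x² + x*(5 + x)² (I(x) = (x² + (5 + x)²*x) + x = (x² + x*(5 + x)²) + x = x + x² + x*(5 + x)²)
I(-2)*y(0, V) = (-2*(1 - 2 + (5 - 2)²))*(4 - 9*0) = (-2*(1 - 2 + 3²))*(4 + 0) = -2*(1 - 2 + 9)*4 = -2*8*4 = -16*4 = -64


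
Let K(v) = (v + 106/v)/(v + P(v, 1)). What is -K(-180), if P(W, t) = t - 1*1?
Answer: -16253/16200 ≈ -1.0033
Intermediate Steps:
P(W, t) = -1 + t (P(W, t) = t - 1 = -1 + t)
K(v) = (v + 106/v)/v (K(v) = (v + 106/v)/(v + (-1 + 1)) = (v + 106/v)/(v + 0) = (v + 106/v)/v)
-K(-180) = -(1 + 106/(-180)**2) = -(1 + 106*(1/32400)) = -(1 + 53/16200) = -1*16253/16200 = -16253/16200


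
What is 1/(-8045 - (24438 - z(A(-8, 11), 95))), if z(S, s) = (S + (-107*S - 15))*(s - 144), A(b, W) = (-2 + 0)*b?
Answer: 1/51356 ≈ 1.9472e-5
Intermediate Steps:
A(b, W) = -2*b
z(S, s) = (-144 + s)*(-15 - 106*S) (z(S, s) = (S + (-15 - 107*S))*(-144 + s) = (-15 - 106*S)*(-144 + s) = (-144 + s)*(-15 - 106*S))
1/(-8045 - (24438 - z(A(-8, 11), 95))) = 1/(-8045 - (24438 - (2160 - 15*95 + 15264*(-2*(-8)) - 106*(-2*(-8))*95))) = 1/(-8045 - (24438 - (2160 - 1425 + 15264*16 - 106*16*95))) = 1/(-8045 - (24438 - (2160 - 1425 + 244224 - 161120))) = 1/(-8045 - (24438 - 1*83839)) = 1/(-8045 - (24438 - 83839)) = 1/(-8045 - 1*(-59401)) = 1/(-8045 + 59401) = 1/51356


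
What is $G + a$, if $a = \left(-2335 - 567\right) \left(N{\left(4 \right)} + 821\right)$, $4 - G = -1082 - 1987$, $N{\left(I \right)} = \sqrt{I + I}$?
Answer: $-2379469 - 5804 \sqrt{2} \approx -2.3877 \cdot 10^{6}$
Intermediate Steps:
$N{\left(I \right)} = \sqrt{2} \sqrt{I}$ ($N{\left(I \right)} = \sqrt{2 I} = \sqrt{2} \sqrt{I}$)
$G = 3073$ ($G = 4 - \left(-1082 - 1987\right) = 4 - -3069 = 4 + 3069 = 3073$)
$a = -2382542 - 5804 \sqrt{2}$ ($a = \left(-2335 - 567\right) \left(\sqrt{2} \sqrt{4} + 821\right) = - 2902 \left(\sqrt{2} \cdot 2 + 821\right) = - 2902 \left(2 \sqrt{2} + 821\right) = - 2902 \left(821 + 2 \sqrt{2}\right) = -2382542 - 5804 \sqrt{2} \approx -2.3908 \cdot 10^{6}$)
$G + a = 3073 - \left(2382542 + 5804 \sqrt{2}\right) = -2379469 - 5804 \sqrt{2}$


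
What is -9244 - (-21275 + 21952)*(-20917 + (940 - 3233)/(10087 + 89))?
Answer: 144007877801/10176 ≈ 1.4152e+7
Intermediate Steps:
-9244 - (-21275 + 21952)*(-20917 + (940 - 3233)/(10087 + 89)) = -9244 - 677*(-20917 - 2293/10176) = -9244 - 677*(-212853685)/10176 = -9244 - 1*(-144101944745/10176) = -9244 + 144101944745/10176 = 144007877801/10176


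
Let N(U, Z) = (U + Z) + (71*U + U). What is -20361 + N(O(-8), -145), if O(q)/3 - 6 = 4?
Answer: -18316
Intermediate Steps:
O(q) = 30 (O(q) = 18 + 3*4 = 18 + 12 = 30)
N(U, Z) = Z + 73*U (N(U, Z) = (U + Z) + 72*U = Z + 73*U)
-20361 + N(O(-8), -145) = -20361 + (-145 + 73*30) = -20361 + (-145 + 2190) = -20361 + 2045 = -18316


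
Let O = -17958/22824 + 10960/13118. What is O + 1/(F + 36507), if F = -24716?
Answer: 14349046339/294190590876 ≈ 0.048775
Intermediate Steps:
O = 1214833/24950436 (O = -17958*1/22824 + 10960*(1/13118) = -2993/3804 + 5480/6559 = 1214833/24950436 ≈ 0.048690)
O + 1/(F + 36507) = 1214833/24950436 + 1/(-24716 + 36507) = 1214833/24950436 + 1/11791 = 14349046339/294190590876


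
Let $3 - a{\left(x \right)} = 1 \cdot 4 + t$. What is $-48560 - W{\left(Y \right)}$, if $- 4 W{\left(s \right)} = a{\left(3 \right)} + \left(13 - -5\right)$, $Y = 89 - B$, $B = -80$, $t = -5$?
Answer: $- \frac{97109}{2} \approx -48555.0$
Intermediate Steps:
$a{\left(x \right)} = 4$ ($a{\left(x \right)} = 3 - \left(1 \cdot 4 - 5\right) = 3 - \left(4 - 5\right) = 3 - -1 = 3 + 1 = 4$)
$Y = 169$ ($Y = 89 - -80 = 89 + 80 = 169$)
$W{\left(s \right)} = - \frac{11}{2}$ ($W{\left(s \right)} = - \frac{4 + \left(13 - -5\right)}{4} = - \frac{4 + \left(13 + 5\right)}{4} = - \frac{4 + 18}{4} = \left(- \frac{1}{4}\right) 22 = - \frac{11}{2}$)
$-48560 - W{\left(Y \right)} = -48560 - - \frac{11}{2} = -48560 + \frac{11}{2} = - \frac{97109}{2}$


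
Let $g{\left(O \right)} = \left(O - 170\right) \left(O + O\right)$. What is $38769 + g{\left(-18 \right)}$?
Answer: $45537$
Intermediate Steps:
$g{\left(O \right)} = 2 O \left(-170 + O\right)$ ($g{\left(O \right)} = \left(-170 + O\right) 2 O = 2 O \left(-170 + O\right)$)
$38769 + g{\left(-18 \right)} = 38769 + 2 \left(-18\right) \left(-170 - 18\right) = 38769 + 2 \left(-18\right) \left(-188\right) = 38769 + 6768 = 45537$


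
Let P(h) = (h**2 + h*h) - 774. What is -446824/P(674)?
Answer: -223412/453889 ≈ -0.49222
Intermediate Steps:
P(h) = -774 + 2*h**2 (P(h) = (h**2 + h**2) - 774 = 2*h**2 - 774 = -774 + 2*h**2)
-446824/P(674) = -446824/(-774 + 2*674**2) = -446824/(-774 + 2*454276) = -446824/(-774 + 908552) = -446824/907778 = -446824*1/907778 = -223412/453889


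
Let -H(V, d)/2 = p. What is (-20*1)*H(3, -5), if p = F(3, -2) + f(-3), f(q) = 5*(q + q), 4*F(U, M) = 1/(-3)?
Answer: -3610/3 ≈ -1203.3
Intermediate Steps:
F(U, M) = -1/12 (F(U, M) = (¼)/(-3) = (¼)*(-⅓) = -1/12)
f(q) = 10*q (f(q) = 5*(2*q) = 10*q)
p = -361/12 (p = -1/12 + 10*(-3) = -1/12 - 30 = -361/12 ≈ -30.083)
H(V, d) = 361/6 (H(V, d) = -2*(-361/12) = 361/6)
(-20*1)*H(3, -5) = -20*1*(361/6) = -20*361/6 = -3610/3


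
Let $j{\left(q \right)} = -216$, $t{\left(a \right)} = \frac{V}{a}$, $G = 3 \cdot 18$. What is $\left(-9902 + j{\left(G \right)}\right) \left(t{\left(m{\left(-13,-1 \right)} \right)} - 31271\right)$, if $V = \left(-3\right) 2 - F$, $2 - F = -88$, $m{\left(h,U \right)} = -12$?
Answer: $316319034$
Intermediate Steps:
$F = 90$ ($F = 2 - -88 = 2 + 88 = 90$)
$V = -96$ ($V = \left(-3\right) 2 - 90 = -6 - 90 = -96$)
$G = 54$
$t{\left(a \right)} = - \frac{96}{a}$
$\left(-9902 + j{\left(G \right)}\right) \left(t{\left(m{\left(-13,-1 \right)} \right)} - 31271\right) = \left(-9902 - 216\right) \left(- \frac{96}{-12} - 31271\right) = - 10118 \left(\left(-96\right) \left(- \frac{1}{12}\right) - 31271\right) = - 10118 \left(8 - 31271\right) = \left(-10118\right) \left(-31263\right) = 316319034$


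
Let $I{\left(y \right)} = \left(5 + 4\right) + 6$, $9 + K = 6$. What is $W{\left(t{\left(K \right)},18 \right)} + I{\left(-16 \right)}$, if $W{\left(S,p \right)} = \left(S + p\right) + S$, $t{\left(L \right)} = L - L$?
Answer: $33$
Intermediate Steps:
$K = -3$ ($K = -9 + 6 = -3$)
$I{\left(y \right)} = 15$ ($I{\left(y \right)} = 9 + 6 = 15$)
$t{\left(L \right)} = 0$
$W{\left(S,p \right)} = p + 2 S$
$W{\left(t{\left(K \right)},18 \right)} + I{\left(-16 \right)} = \left(18 + 2 \cdot 0\right) + 15 = \left(18 + 0\right) + 15 = 18 + 15 = 33$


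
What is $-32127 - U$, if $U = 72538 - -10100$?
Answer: $-114765$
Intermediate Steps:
$U = 82638$ ($U = 72538 + 10100 = 82638$)
$-32127 - U = -32127 - 82638 = -114765$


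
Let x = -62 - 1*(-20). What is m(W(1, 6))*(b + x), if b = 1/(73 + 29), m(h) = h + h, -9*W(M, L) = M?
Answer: 4283/459 ≈ 9.3311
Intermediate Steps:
W(M, L) = -M/9
m(h) = 2*h
b = 1/102 ≈ 0.0098039
x = -42 (x = -62 + 20 = -42)
m(W(1, 6))*(b + x) = (2*(-⅑*1))*(1/102 - 42) = (2*(-⅑))*(-4283/102) = -2/9*(-4283/102) = 4283/459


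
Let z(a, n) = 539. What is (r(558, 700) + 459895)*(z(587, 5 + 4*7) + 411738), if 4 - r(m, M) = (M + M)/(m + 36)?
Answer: 56312628072931/297 ≈ 1.8960e+11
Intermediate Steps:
r(m, M) = 4 - 2*M/(36 + m) (r(m, M) = 4 - (M + M)/(m + 36) = 4 - 2*M/(36 + m))
(r(558, 700) + 459895)*(z(587, 5 + 4*7) + 411738) = (2*(72 - 1*700 + 2*558)/(36 + 558) + 459895)*(539 + 411738) = (2*(72 - 700 + 1116)/594 + 459895)*412277 = (2*(1/594)*488 + 459895)*412277 = (488/297 + 459895)*412277 = (136589303/297)*412277 = 56312628072931/297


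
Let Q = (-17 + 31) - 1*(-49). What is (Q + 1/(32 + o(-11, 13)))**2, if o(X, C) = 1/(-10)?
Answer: 404291449/101761 ≈ 3972.9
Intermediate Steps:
o(X, C) = -1/10
Q = 63 (Q = 14 + 49 = 63)
(Q + 1/(32 + o(-11, 13)))**2 = (63 + 1/(32 - 1/10))**2 = (63 + 1/(319/10))**2 = (63 + 10/319)**2 = (20107/319)**2 = 404291449/101761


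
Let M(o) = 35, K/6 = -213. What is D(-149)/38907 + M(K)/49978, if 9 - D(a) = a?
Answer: 9258269/1944494046 ≈ 0.0047613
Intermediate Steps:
K = -1278 (K = 6*(-213) = -1278)
D(a) = 9 - a
D(-149)/38907 + M(K)/49978 = (9 - 1*(-149))/38907 + 35/49978 = (9 + 149)*(1/38907) + 35*(1/49978) = 158*(1/38907) + 35/49978 = 158/38907 + 35/49978 = 9258269/1944494046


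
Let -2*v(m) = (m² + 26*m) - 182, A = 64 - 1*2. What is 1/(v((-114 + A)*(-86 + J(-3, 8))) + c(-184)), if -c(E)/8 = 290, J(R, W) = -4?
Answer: -1/11014269 ≈ -9.0791e-8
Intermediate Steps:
A = 62 (A = 64 - 2 = 62)
c(E) = -2320 (c(E) = -8*290 = -2320)
v(m) = 91 - 13*m - m²/2 (v(m) = -((m² + 26*m) - 182)/2 = -(-182 + m² + 26*m)/2 = 91 - 13*m - m²/2)
1/(v((-114 + A)*(-86 + J(-3, 8))) + c(-184)) = 1/((91 - 13*(-114 + 62)*(-86 - 4) - (-114 + 62)²*(-86 - 4)²/2) - 2320) = 1/((91 - (-676)*(-90) - (-52*(-90))²/2) - 2320) = 1/((91 - 13*4680 - ½*4680²) - 2320) = 1/((91 - 60840 - ½*21902400) - 2320) = 1/((91 - 60840 - 10951200) - 2320) = 1/(-11011949 - 2320) = 1/(-11014269) = -1/11014269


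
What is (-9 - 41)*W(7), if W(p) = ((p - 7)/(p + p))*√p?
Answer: 0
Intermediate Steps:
W(p) = (-7 + p)/(2*√p) (W(p) = ((-7 + p)/((2*p)))*√p = ((-7 + p)*(1/(2*p)))*√p = ((-7 + p)/(2*p))*√p = (-7 + p)/(2*√p))
(-9 - 41)*W(7) = (-9 - 41)*((-7 + 7)/(2*√7)) = -25*√7/7*0 = -50*0 = 0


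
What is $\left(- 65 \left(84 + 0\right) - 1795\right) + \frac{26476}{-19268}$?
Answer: $- \frac{34953954}{4817} \approx -7256.4$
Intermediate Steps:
$\left(- 65 \left(84 + 0\right) - 1795\right) + \frac{26476}{-19268} = \left(\left(-65\right) 84 - 1795\right) + 26476 \left(- \frac{1}{19268}\right) = \left(-5460 - 1795\right) - \frac{6619}{4817} = -7255 - \frac{6619}{4817} = - \frac{34953954}{4817}$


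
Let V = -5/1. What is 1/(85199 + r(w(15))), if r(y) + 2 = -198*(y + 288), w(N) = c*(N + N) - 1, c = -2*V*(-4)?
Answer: 1/265971 ≈ 3.7598e-6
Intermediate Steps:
V = -5 (V = -5*1 = -5)
c = -40 (c = -2*(-5)*(-4) = 10*(-4) = -40)
w(N) = -1 - 80*N (w(N) = -40*(N + N) - 1 = -80*N - 1 = -1 - 80*N)
r(y) = -57026 - 198*y (r(y) = -2 - 198*(y + 288) = -2 - 198*(288 + y) = -2 + (-57024 - 198*y) = -57026 - 198*y)
1/(85199 + r(w(15))) = 1/(85199 + (-57026 - 198*(-1 - 80*15))) = 1/(85199 + (-57026 - 198*(-1 - 1200))) = 1/(85199 + (-57026 - 198*(-1201))) = 1/(85199 + (-57026 + 237798)) = 1/(85199 + 180772) = 1/265971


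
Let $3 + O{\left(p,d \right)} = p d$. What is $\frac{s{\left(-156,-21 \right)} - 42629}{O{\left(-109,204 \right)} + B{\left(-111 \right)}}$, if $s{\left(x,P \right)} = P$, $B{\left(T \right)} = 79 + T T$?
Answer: $\frac{42650}{9839} \approx 4.3348$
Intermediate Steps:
$B{\left(T \right)} = 79 + T^{2}$
$O{\left(p,d \right)} = -3 + d p$ ($O{\left(p,d \right)} = -3 + p d = -3 + d p$)
$\frac{s{\left(-156,-21 \right)} - 42629}{O{\left(-109,204 \right)} + B{\left(-111 \right)}} = \frac{-21 - 42629}{\left(-3 + 204 \left(-109\right)\right) + \left(79 + \left(-111\right)^{2}\right)} = - \frac{42650}{\left(-3 - 22236\right) + \left(79 + 12321\right)} = - \frac{42650}{-22239 + 12400} = - \frac{42650}{-9839} = \left(-42650\right) \left(- \frac{1}{9839}\right) = \frac{42650}{9839}$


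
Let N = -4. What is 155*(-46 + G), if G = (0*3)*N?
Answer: -7130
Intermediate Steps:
G = 0 (G = (0*3)*(-4) = 0*(-4) = 0)
155*(-46 + G) = 155*(-46 + 0) = 155*(-46) = -7130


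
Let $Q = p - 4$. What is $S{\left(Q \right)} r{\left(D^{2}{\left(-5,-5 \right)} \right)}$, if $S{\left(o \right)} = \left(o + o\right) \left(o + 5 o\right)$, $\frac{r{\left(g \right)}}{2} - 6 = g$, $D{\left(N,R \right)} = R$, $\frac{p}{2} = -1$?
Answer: $26784$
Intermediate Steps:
$p = -2$ ($p = 2 \left(-1\right) = -2$)
$Q = -6$ ($Q = -2 - 4 = -6$)
$r{\left(g \right)} = 12 + 2 g$
$S{\left(o \right)} = 12 o^{2}$ ($S{\left(o \right)} = 2 o 6 o = 12 o^{2}$)
$S{\left(Q \right)} r{\left(D^{2}{\left(-5,-5 \right)} \right)} = 12 \left(-6\right)^{2} \left(12 + 2 \left(-5\right)^{2}\right) = 12 \cdot 36 \left(12 + 2 \cdot 25\right) = 432 \left(12 + 50\right) = 432 \cdot 62 = 26784$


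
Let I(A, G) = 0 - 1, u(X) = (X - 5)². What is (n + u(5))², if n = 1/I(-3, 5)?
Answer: 1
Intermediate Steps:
u(X) = (-5 + X)²
I(A, G) = -1
n = -1 (n = 1/(-1) = -1)
(n + u(5))² = (-1 + (-5 + 5)²)² = (-1 + 0²)² = (-1 + 0)² = (-1)² = 1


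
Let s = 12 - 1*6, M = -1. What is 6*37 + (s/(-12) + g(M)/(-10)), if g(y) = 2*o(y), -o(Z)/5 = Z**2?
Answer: 445/2 ≈ 222.50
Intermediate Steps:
s = 6 (s = 12 - 6 = 6)
o(Z) = -5*Z**2
g(y) = -10*y**2 (g(y) = 2*(-5*y**2) = -10*y**2)
6*37 + (s/(-12) + g(M)/(-10)) = 6*37 + (6/(-12) - 10*(-1)**2/(-10)) = 222 + (6*(-1/12) - 10*1*(-1/10)) = 222 + (-1/2 - 10*(-1/10)) = 222 + (-1/2 + 1) = 222 + 1/2 = 445/2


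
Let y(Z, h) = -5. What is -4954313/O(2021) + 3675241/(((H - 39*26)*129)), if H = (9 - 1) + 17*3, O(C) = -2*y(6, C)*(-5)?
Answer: 122032565597/1231950 ≈ 99056.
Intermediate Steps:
O(C) = -50 (O(C) = -2*(-5)*(-5) = 10*(-5) = -50)
H = 59 (H = 8 + 51 = 59)
-4954313/O(2021) + 3675241/(((H - 39*26)*129)) = -4954313/(-50) + 3675241/(((59 - 39*26)*129)) = -4954313*(-1/50) + 3675241/(((59 - 1014)*129)) = 4954313/50 + 3675241/((-955*129)) = 4954313/50 + 3675241/(-123195) = 4954313/50 + 3675241*(-1/123195) = 4954313/50 - 3675241/123195 = 122032565597/1231950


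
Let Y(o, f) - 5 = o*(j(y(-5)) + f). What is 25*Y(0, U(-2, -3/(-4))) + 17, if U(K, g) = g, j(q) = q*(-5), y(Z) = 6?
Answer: 142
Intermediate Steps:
j(q) = -5*q
Y(o, f) = 5 + o*(-30 + f) (Y(o, f) = 5 + o*(-5*6 + f) = 5 + o*(-30 + f))
25*Y(0, U(-2, -3/(-4))) + 17 = 25*(5 - 30*0 - 3/(-4)*0) + 17 = 25*(5 + 0 - 3*(-¼)*0) + 17 = 25*(5 + 0 + (¾)*0) + 17 = 25*(5 + 0 + 0) + 17 = 25*5 + 17 = 125 + 17 = 142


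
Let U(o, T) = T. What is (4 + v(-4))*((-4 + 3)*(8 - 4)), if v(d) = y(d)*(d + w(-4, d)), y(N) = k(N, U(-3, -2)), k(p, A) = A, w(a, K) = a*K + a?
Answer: 48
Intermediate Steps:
w(a, K) = a + K*a (w(a, K) = K*a + a = a + K*a)
y(N) = -2
v(d) = 8 + 6*d (v(d) = -2*(d - 4*(1 + d)) = -2*(d + (-4 - 4*d)) = -2*(-4 - 3*d) = 8 + 6*d)
(4 + v(-4))*((-4 + 3)*(8 - 4)) = (4 + (8 + 6*(-4)))*((-4 + 3)*(8 - 4)) = (4 + (8 - 24))*(-1*4) = (4 - 16)*(-4) = -12*(-4) = 48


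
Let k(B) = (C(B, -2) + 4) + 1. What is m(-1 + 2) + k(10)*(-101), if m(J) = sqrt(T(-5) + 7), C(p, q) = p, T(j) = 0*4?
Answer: -1515 + sqrt(7) ≈ -1512.4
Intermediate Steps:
T(j) = 0
k(B) = 5 + B (k(B) = (B + 4) + 1 = (4 + B) + 1 = 5 + B)
m(J) = sqrt(7) (m(J) = sqrt(0 + 7) = sqrt(7))
m(-1 + 2) + k(10)*(-101) = sqrt(7) + (5 + 10)*(-101) = sqrt(7) + 15*(-101) = sqrt(7) - 1515 = -1515 + sqrt(7)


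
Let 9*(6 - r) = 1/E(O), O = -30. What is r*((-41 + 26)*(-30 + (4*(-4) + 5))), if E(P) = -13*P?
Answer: 863419/234 ≈ 3689.8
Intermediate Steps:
r = 21059/3510 (r = 6 - 1/(9*((-13*(-30)))) = 6 - ⅑/390 = 6 - ⅑*1/390 = 6 - 1/3510 = 21059/3510 ≈ 5.9997)
r*((-41 + 26)*(-30 + (4*(-4) + 5))) = 21059*((-41 + 26)*(-30 + (4*(-4) + 5)))/3510 = 21059*(-15*(-30 + (-16 + 5)))/3510 = 21059*(-15*(-30 - 11))/3510 = 21059*(-15*(-41))/3510 = (21059/3510)*615 = 863419/234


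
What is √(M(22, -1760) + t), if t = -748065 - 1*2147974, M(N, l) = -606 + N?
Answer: 3*I*√321847 ≈ 1701.9*I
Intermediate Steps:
t = -2896039 (t = -748065 - 2147974 = -2896039)
√(M(22, -1760) + t) = √((-606 + 22) - 2896039) = √(-584 - 2896039) = √(-2896623) = 3*I*√321847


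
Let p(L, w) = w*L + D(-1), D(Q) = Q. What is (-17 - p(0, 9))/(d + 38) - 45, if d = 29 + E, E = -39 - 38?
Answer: -217/5 ≈ -43.400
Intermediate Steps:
E = -77
d = -48 (d = 29 - 77 = -48)
p(L, w) = -1 + L*w (p(L, w) = w*L - 1 = L*w - 1 = -1 + L*w)
(-17 - p(0, 9))/(d + 38) - 45 = (-17 - (-1 + 0*9))/(-48 + 38) - 45 = (-17 - (-1 + 0))/(-10) - 45 = -(-17 - 1*(-1))/10 - 45 = -(-17 + 1)/10 - 45 = -1/10*(-16) - 45 = 8/5 - 45 = -217/5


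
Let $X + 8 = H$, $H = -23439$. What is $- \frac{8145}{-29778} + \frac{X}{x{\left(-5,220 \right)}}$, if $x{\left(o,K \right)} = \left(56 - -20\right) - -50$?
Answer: $- \frac{8299744}{44667} \approx -185.81$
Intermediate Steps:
$x{\left(o,K \right)} = 126$ ($x{\left(o,K \right)} = \left(56 + 20\right) + 50 = 76 + 50 = 126$)
$X = -23447$ ($X = -8 - 23439 = -23447$)
$- \frac{8145}{-29778} + \frac{X}{x{\left(-5,220 \right)}} = - \frac{8145}{-29778} - \frac{23447}{126} = \left(-8145\right) \left(- \frac{1}{29778}\right) - \frac{23447}{126} = \frac{2715}{9926} - \frac{23447}{126} = - \frac{8299744}{44667}$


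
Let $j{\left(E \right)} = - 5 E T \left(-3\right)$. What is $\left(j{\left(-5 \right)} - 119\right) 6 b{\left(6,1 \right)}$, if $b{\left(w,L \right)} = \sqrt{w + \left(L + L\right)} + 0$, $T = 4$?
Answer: $- 5028 \sqrt{2} \approx -7110.7$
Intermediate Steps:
$b{\left(w,L \right)} = \sqrt{w + 2 L}$ ($b{\left(w,L \right)} = \sqrt{w + 2 L} + 0 = \sqrt{w + 2 L}$)
$j{\left(E \right)} = 60 E$ ($j{\left(E \right)} = - 5 E 4 \left(-3\right) = - 20 E \left(-3\right) = 60 E$)
$\left(j{\left(-5 \right)} - 119\right) 6 b{\left(6,1 \right)} = \left(60 \left(-5\right) - 119\right) 6 \sqrt{6 + 2 \cdot 1} = \left(-300 - 119\right) 6 \sqrt{6 + 2} = - 419 \cdot 6 \sqrt{8} = - 419 \cdot 6 \cdot 2 \sqrt{2} = - 419 \cdot 12 \sqrt{2} = - 5028 \sqrt{2}$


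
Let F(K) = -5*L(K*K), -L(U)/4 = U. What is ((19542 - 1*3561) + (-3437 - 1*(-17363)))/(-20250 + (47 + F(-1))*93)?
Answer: -9969/4673 ≈ -2.1333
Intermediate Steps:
L(U) = -4*U
F(K) = 20*K**2 (F(K) = -(-20)*K*K = -(-20)*K**2 = 20*K**2)
((19542 - 1*3561) + (-3437 - 1*(-17363)))/(-20250 + (47 + F(-1))*93) = ((19542 - 1*3561) + (-3437 - 1*(-17363)))/(-20250 + (47 + 20*(-1)**2)*93) = ((19542 - 3561) + (-3437 + 17363))/(-20250 + (47 + 20*1)*93) = (15981 + 13926)/(-20250 + (47 + 20)*93) = 29907/(-20250 + 67*93) = 29907/(-20250 + 6231) = 29907/(-14019) = 29907*(-1/14019) = -9969/4673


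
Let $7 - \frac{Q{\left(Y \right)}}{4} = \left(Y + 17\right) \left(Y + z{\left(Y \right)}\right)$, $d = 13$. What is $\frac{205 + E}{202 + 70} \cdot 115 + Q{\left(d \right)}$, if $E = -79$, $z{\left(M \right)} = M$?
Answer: $- \frac{413267}{136} \approx -3038.7$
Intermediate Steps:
$Q{\left(Y \right)} = 28 - 8 Y \left(17 + Y\right)$ ($Q{\left(Y \right)} = 28 - 4 \left(Y + 17\right) \left(Y + Y\right) = 28 - 4 \left(17 + Y\right) 2 Y = 28 - 4 \cdot 2 Y \left(17 + Y\right) = 28 - 8 Y \left(17 + Y\right)$)
$\frac{205 + E}{202 + 70} \cdot 115 + Q{\left(d \right)} = \frac{205 - 79}{202 + 70} \cdot 115 - \left(1740 + 1352\right) = \frac{126}{272} \cdot 115 - 3092 = 126 \cdot \frac{1}{272} \cdot 115 - 3092 = \frac{63}{136} \cdot 115 - 3092 = \frac{7245}{136} - 3092 = - \frac{413267}{136}$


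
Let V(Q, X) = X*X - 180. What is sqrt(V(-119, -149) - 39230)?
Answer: I*sqrt(17209) ≈ 131.18*I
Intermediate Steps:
V(Q, X) = -180 + X**2 (V(Q, X) = X**2 - 180 = -180 + X**2)
sqrt(V(-119, -149) - 39230) = sqrt((-180 + (-149)**2) - 39230) = sqrt((-180 + 22201) - 39230) = sqrt(22021 - 39230) = sqrt(-17209) = I*sqrt(17209)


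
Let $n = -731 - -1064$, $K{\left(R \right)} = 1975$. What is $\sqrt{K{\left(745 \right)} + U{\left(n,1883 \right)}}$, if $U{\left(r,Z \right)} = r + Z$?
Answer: $\sqrt{4191} \approx 64.738$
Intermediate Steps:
$n = 333$ ($n = -731 + 1064 = 333$)
$U{\left(r,Z \right)} = Z + r$
$\sqrt{K{\left(745 \right)} + U{\left(n,1883 \right)}} = \sqrt{1975 + \left(1883 + 333\right)} = \sqrt{1975 + 2216} = \sqrt{4191}$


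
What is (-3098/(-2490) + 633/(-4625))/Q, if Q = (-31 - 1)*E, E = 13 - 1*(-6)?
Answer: -159401/87523500 ≈ -0.0018212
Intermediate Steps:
E = 19 (E = 13 + 6 = 19)
Q = -608 (Q = (-31 - 1)*19 = -32*19 = -608)
(-3098/(-2490) + 633/(-4625))/Q = (-3098/(-2490) + 633/(-4625))/(-608) = (-3098*(-1/2490) + 633*(-1/4625))*(-1/608) = (1549/1245 - 633/4625)*(-1/608) = (1275208/1151625)*(-1/608) = -159401/87523500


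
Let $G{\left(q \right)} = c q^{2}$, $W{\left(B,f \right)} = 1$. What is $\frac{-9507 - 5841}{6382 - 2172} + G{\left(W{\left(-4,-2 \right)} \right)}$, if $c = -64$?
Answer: $- \frac{142394}{2105} \approx -67.646$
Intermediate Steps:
$G{\left(q \right)} = - 64 q^{2}$
$\frac{-9507 - 5841}{6382 - 2172} + G{\left(W{\left(-4,-2 \right)} \right)} = \frac{-9507 - 5841}{6382 - 2172} - 64 \cdot 1^{2} = - \frac{15348}{4210} - 64 = \left(-15348\right) \frac{1}{4210} - 64 = - \frac{7674}{2105} - 64 = - \frac{142394}{2105}$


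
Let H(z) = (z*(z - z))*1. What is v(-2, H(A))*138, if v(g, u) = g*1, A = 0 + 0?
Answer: -276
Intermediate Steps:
A = 0
H(z) = 0 (H(z) = (z*0)*1 = 0*1 = 0)
v(g, u) = g
v(-2, H(A))*138 = -2*138 = -276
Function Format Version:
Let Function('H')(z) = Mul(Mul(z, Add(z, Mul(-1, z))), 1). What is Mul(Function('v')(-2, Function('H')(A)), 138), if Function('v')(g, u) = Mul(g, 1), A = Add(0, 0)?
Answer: -276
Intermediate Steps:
A = 0
Function('H')(z) = 0 (Function('H')(z) = Mul(Mul(z, 0), 1) = Mul(0, 1) = 0)
Function('v')(g, u) = g
Mul(Function('v')(-2, Function('H')(A)), 138) = Mul(-2, 138) = -276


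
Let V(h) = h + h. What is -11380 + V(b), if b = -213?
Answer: -11806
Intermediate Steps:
V(h) = 2*h
-11380 + V(b) = -11380 + 2*(-213) = -11380 - 426 = -11806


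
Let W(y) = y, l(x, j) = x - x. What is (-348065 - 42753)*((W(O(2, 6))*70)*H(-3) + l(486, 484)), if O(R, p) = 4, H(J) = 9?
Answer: -984861360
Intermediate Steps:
l(x, j) = 0
(-348065 - 42753)*((W(O(2, 6))*70)*H(-3) + l(486, 484)) = (-348065 - 42753)*((4*70)*9 + 0) = -390818*(280*9 + 0) = -390818*(2520 + 0) = -390818*2520 = -984861360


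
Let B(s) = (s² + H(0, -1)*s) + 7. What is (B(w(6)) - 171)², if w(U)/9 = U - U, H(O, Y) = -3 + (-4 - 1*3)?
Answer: 26896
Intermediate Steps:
H(O, Y) = -10 (H(O, Y) = -3 + (-4 - 3) = -3 - 7 = -10)
w(U) = 0 (w(U) = 9*(U - U) = 9*0 = 0)
B(s) = 7 + s² - 10*s (B(s) = (s² - 10*s) + 7 = 7 + s² - 10*s)
(B(w(6)) - 171)² = ((7 + 0² - 10*0) - 171)² = ((7 + 0 + 0) - 171)² = (7 - 171)² = (-164)² = 26896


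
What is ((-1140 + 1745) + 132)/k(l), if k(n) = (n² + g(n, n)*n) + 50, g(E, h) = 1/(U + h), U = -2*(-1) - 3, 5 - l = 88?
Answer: 61908/582959 ≈ 0.10620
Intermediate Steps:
l = -83 (l = 5 - 1*88 = 5 - 88 = -83)
U = -1 (U = 2 - 3 = -1)
g(E, h) = 1/(-1 + h)
k(n) = 50 + n² + n/(-1 + n) (k(n) = (n² + n/(-1 + n)) + 50 = 50 + n² + n/(-1 + n))
((-1140 + 1745) + 132)/k(l) = ((-1140 + 1745) + 132)/(((-83 + (-1 - 83)*(50 + (-83)²))/(-1 - 83))) = (605 + 132)/(((-83 - 84*(50 + 6889))/(-84))) = 737/((-(-83 - 84*6939)/84)) = 737/((-(-83 - 582876)/84)) = 737/((-1/84*(-582959))) = 737/(582959/84) = 737*(84/582959) = 61908/582959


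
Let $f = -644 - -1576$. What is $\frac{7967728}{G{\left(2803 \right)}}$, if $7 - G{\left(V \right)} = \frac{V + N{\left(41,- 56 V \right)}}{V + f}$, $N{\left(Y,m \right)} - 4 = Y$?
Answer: $\frac{29759464080}{23297} \approx 1.2774 \cdot 10^{6}$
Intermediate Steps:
$N{\left(Y,m \right)} = 4 + Y$
$f = 932$ ($f = -644 + 1576 = 932$)
$G{\left(V \right)} = 7 - \frac{45 + V}{932 + V}$ ($G{\left(V \right)} = 7 - \frac{V + \left(4 + 41\right)}{V + 932} = 7 - \frac{V + 45}{932 + V} = 7 - \frac{45 + V}{932 + V}$)
$\frac{7967728}{G{\left(2803 \right)}} = \frac{7967728}{\frac{1}{932 + 2803} \left(6479 + 6 \cdot 2803\right)} = \frac{7967728}{\frac{1}{3735} \left(6479 + 16818\right)} = \frac{7967728}{\frac{1}{3735} \cdot 23297} = \frac{7967728}{\frac{23297}{3735}} = 7967728 \cdot \frac{3735}{23297} = \frac{29759464080}{23297}$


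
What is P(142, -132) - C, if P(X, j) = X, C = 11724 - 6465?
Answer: -5117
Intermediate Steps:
C = 5259
P(142, -132) - C = 142 - 1*5259 = 142 - 5259 = -5117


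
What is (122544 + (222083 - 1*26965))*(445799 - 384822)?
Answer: 19370075774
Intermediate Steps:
(122544 + (222083 - 1*26965))*(445799 - 384822) = (122544 + (222083 - 26965))*60977 = (122544 + 195118)*60977 = 317662*60977 = 19370075774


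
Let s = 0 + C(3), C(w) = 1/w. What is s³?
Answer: 1/27 ≈ 0.037037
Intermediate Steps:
s = ⅓ (s = 0 + 1/3 = 0 + ⅓ = ⅓ ≈ 0.33333)
s³ = (⅓)³ = 1/27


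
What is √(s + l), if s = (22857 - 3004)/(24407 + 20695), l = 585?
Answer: √1190896796346/45102 ≈ 24.196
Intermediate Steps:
s = 19853/45102 ≈ 0.44018
√(s + l) = √(19853/45102 + 585) = √(26404523/45102) = √1190896796346/45102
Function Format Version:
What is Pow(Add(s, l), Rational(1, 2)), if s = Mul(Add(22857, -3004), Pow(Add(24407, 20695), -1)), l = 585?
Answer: Mul(Rational(1, 45102), Pow(1190896796346, Rational(1, 2))) ≈ 24.196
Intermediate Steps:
s = Rational(19853, 45102) (s = Mul(19853, Pow(45102, -1)) = Mul(19853, Rational(1, 45102)) = Rational(19853, 45102) ≈ 0.44018)
Pow(Add(s, l), Rational(1, 2)) = Pow(Add(Rational(19853, 45102), 585), Rational(1, 2)) = Pow(Rational(26404523, 45102), Rational(1, 2)) = Mul(Rational(1, 45102), Pow(1190896796346, Rational(1, 2)))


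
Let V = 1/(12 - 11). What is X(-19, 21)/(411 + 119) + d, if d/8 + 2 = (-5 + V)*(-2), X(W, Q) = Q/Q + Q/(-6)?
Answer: 10175/212 ≈ 47.995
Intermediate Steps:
V = 1 (V = 1/1 = 1)
X(W, Q) = 1 - Q/6 (X(W, Q) = 1 + Q*(-⅙) = 1 - Q/6)
d = 48 (d = -16 + 8*((-5 + 1)*(-2)) = -16 + 8*(-4*(-2)) = -16 + 8*8 = -16 + 64 = 48)
X(-19, 21)/(411 + 119) + d = (1 - ⅙*21)/(411 + 119) + 48 = (1 - 7/2)/530 + 48 = (1/530)*(-5/2) + 48 = -1/212 + 48 = 10175/212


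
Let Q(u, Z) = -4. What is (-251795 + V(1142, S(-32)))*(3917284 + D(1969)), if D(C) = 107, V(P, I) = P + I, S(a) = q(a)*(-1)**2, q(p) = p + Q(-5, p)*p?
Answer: -981529736787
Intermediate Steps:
q(p) = -3*p (q(p) = p - 4*p = -3*p)
S(a) = -3*a (S(a) = -3*a*(-1)**2 = -3*a*1 = -3*a)
V(P, I) = I + P
(-251795 + V(1142, S(-32)))*(3917284 + D(1969)) = (-251795 + (-3*(-32) + 1142))*(3917284 + 107) = (-251795 + (96 + 1142))*3917391 = (-251795 + 1238)*3917391 = -250557*3917391 = -981529736787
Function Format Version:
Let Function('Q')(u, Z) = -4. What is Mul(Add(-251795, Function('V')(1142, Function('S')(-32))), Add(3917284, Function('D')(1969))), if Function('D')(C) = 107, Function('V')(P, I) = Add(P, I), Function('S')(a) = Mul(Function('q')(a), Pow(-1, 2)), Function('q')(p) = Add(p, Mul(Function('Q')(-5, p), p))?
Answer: -981529736787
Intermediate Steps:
Function('q')(p) = Mul(-3, p) (Function('q')(p) = Add(p, Mul(-4, p)) = Mul(-3, p))
Function('S')(a) = Mul(-3, a) (Function('S')(a) = Mul(Mul(-3, a), Pow(-1, 2)) = Mul(Mul(-3, a), 1) = Mul(-3, a))
Function('V')(P, I) = Add(I, P)
Mul(Add(-251795, Function('V')(1142, Function('S')(-32))), Add(3917284, Function('D')(1969))) = Mul(Add(-251795, Add(Mul(-3, -32), 1142)), Add(3917284, 107)) = Mul(Add(-251795, Add(96, 1142)), 3917391) = Mul(Add(-251795, 1238), 3917391) = Mul(-250557, 3917391) = -981529736787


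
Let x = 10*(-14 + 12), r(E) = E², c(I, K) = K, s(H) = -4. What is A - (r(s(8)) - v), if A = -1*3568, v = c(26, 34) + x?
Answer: -3570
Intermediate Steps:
x = -20 (x = 10*(-2) = -20)
v = 14 (v = 34 - 20 = 14)
A = -3568
A - (r(s(8)) - v) = -3568 - ((-4)² - 1*14) = -3568 - (16 - 14) = -3568 - 1*2 = -3568 - 2 = -3570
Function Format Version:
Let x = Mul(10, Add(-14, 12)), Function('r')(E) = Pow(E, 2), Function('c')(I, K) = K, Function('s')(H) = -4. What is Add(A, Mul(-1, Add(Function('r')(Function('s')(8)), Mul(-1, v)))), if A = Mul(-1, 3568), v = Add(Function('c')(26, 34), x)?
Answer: -3570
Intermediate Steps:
x = -20 (x = Mul(10, -2) = -20)
v = 14 (v = Add(34, -20) = 14)
A = -3568
Add(A, Mul(-1, Add(Function('r')(Function('s')(8)), Mul(-1, v)))) = Add(-3568, Mul(-1, Add(Pow(-4, 2), Mul(-1, 14)))) = Add(-3568, Mul(-1, Add(16, -14))) = Add(-3568, Mul(-1, 2)) = Add(-3568, -2) = -3570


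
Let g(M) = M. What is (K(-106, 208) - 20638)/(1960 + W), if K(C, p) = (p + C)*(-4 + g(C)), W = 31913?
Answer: -31858/33873 ≈ -0.94051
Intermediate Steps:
K(C, p) = (-4 + C)*(C + p) (K(C, p) = (p + C)*(-4 + C) = (C + p)*(-4 + C) = (-4 + C)*(C + p))
(K(-106, 208) - 20638)/(1960 + W) = (((-106)² - 4*(-106) - 4*208 - 106*208) - 20638)/(1960 + 31913) = ((11236 + 424 - 832 - 22048) - 20638)/33873 = (-11220 - 20638)*(1/33873) = -31858*1/33873 = -31858/33873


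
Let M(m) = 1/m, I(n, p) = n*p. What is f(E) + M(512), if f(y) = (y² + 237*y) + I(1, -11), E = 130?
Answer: 24421889/512 ≈ 47699.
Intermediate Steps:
f(y) = -11 + y² + 237*y (f(y) = (y² + 237*y) + 1*(-11) = (y² + 237*y) - 11 = -11 + y² + 237*y)
f(E) + M(512) = (-11 + 130² + 237*130) + 1/512 = (-11 + 16900 + 30810) + 1/512 = 47699 + 1/512 = 24421889/512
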